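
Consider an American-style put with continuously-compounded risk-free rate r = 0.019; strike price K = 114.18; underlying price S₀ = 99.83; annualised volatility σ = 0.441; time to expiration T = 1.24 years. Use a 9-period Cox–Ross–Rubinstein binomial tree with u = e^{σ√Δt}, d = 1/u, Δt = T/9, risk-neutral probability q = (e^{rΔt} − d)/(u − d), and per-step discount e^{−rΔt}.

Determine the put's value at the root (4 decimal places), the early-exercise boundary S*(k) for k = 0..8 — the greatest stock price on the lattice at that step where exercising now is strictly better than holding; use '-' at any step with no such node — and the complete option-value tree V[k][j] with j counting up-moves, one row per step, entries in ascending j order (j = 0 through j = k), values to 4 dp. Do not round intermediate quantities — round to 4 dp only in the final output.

Δt=0.13778, u=1.17785, d=0.84900, q=0.46714, disc=e^(-rΔt)=0.99739
k=9 terminal: V=max(K-S,0) → 91.3006 82.4386 70.1440 53.0873 29.4240 0.0000 0.0000 0.0000 0.0000 0.0000
k=8: j=0 S=26.9486 intr=87.2314 cont=86.9329 V=87.2314[EX]; j=1 S=37.3867 intr=76.7933 cont=76.4948 V=76.7933[EX]; j=2 S=51.8679 intr=62.3121 cont=62.0136 V=62.3121[EX]; j=3 S=71.9581 intr=42.2219 cont=41.9234 V=42.2219[EX]; j=4 S=99.8300 intr=14.3500 cont=15.6379 V=15.6379[hold]; j=5 S=138.4976 intr=0.0000 cont=0.0000 V=0.0000[hold]; j=6 S=192.1426 intr=0.0000 cont=0.0000 V=0.0000[hold]; j=7 S=266.5661 intr=0.0000 cont=0.0000 V=0.0000[hold]; j=8 S=369.8165 intr=0.0000 cont=0.0000 V=0.0000[hold]  S*(8)=71.9581
k=7: j=0 S=31.7414 intr=82.4386 cont=82.1401 V=82.4386[EX]; j=1 S=44.0360 intr=70.1440 cont=69.8455 V=70.1440[EX]; j=2 S=61.0927 intr=53.0873 cont=52.7888 V=53.0873[EX]; j=3 S=84.7560 intr=29.4240 cont=29.7256 V=29.7256[hold]; j=4 S=117.5849 intr=0.0000 cont=8.3111 V=8.3111[hold]; j=5 S=163.1297 intr=0.0000 cont=0.0000 V=0.0000[hold]; j=6 S=226.3155 intr=0.0000 cont=0.0000 V=0.0000[hold]; j=7 S=313.9754 intr=0.0000 cont=0.0000 V=0.0000[hold]  S*(7)=61.0927
k=6: j=0 S=37.3867 intr=76.7933 cont=76.4948 V=76.7933[EX]; j=1 S=51.8679 intr=62.3121 cont=62.0136 V=62.3121[EX]; j=2 S=71.9581 intr=42.2219 cont=42.0639 V=42.2219[EX]; j=3 S=99.8300 intr=14.3500 cont=19.6705 V=19.6705[hold]; j=4 S=138.4976 intr=0.0000 cont=4.4171 V=4.4171[hold]; j=5 S=192.1426 intr=0.0000 cont=0.0000 V=0.0000[hold]; j=6 S=266.5661 intr=0.0000 cont=0.0000 V=0.0000[hold]  S*(6)=71.9581
k=5: j=0 S=44.0360 intr=70.1440 cont=69.8455 V=70.1440[EX]; j=1 S=61.0927 intr=53.0873 cont=52.7888 V=53.0873[EX]; j=2 S=84.7560 intr=29.4240 cont=31.6044 V=31.6044[hold]; j=3 S=117.5849 intr=0.0000 cont=12.5122 V=12.5122[hold]; j=4 S=163.1297 intr=0.0000 cont=2.3475 V=2.3475[hold]; j=5 S=226.3155 intr=0.0000 cont=0.0000 V=0.0000[hold]  S*(5)=61.0927
k=4: j=0 S=51.8679 intr=62.3121 cont=62.0136 V=62.3121[EX]; j=1 S=71.9581 intr=42.2219 cont=42.9393 V=42.9393[hold]; j=2 S=99.8300 intr=14.3500 cont=22.6264 V=22.6264[hold]; j=3 S=138.4976 intr=0.0000 cont=7.7436 V=7.7436[hold]; j=4 S=192.1426 intr=0.0000 cont=1.2476 V=1.2476[hold]  S*(4)=51.8679
k=3: j=0 S=61.0927 intr=53.0873 cont=53.1231 V=53.1231[hold]; j=1 S=84.7560 intr=29.4240 cont=33.3629 V=33.3629[hold]; j=2 S=117.5849 intr=0.0000 cont=15.6331 V=15.6331[hold]; j=3 S=163.1297 intr=0.0000 cont=4.6968 V=4.6968[hold]  S*(3)=-
k=2: j=0 S=71.9581 intr=42.2219 cont=43.7776 V=43.7776[hold]; j=1 S=99.8300 intr=14.3500 cont=25.0150 V=25.0150[hold]; j=2 S=138.4976 intr=0.0000 cont=10.4968 V=10.4968[hold]  S*(2)=-
k=1: j=0 S=84.7560 intr=29.4240 cont=34.9213 V=34.9213[hold]; j=1 S=117.5849 intr=0.0000 cont=18.1853 V=18.1853[hold]  S*(1)=-
k=0: j=0 S=99.8300 intr=14.3500 cont=27.0324 V=27.0324[hold]  S*(0)=-

price = 27.0324
boundary = - - - - 51.8679 61.0927 71.9581 61.0927 71.9581
tree:
27.0324
34.9213 18.1853
43.7776 25.0150 10.4968
53.1231 33.3629 15.6331 4.6968
62.3121 42.9393 22.6264 7.7436 1.2476
70.1440 53.0873 31.6044 12.5122 2.3475 0.0000
76.7933 62.3121 42.2219 19.6705 4.4171 0.0000 0.0000
82.4386 70.1440 53.0873 29.7256 8.3111 0.0000 0.0000 0.0000
87.2314 76.7933 62.3121 42.2219 15.6379 0.0000 0.0000 0.0000 0.0000
91.3006 82.4386 70.1440 53.0873 29.4240 0.0000 0.0000 0.0000 0.0000 0.0000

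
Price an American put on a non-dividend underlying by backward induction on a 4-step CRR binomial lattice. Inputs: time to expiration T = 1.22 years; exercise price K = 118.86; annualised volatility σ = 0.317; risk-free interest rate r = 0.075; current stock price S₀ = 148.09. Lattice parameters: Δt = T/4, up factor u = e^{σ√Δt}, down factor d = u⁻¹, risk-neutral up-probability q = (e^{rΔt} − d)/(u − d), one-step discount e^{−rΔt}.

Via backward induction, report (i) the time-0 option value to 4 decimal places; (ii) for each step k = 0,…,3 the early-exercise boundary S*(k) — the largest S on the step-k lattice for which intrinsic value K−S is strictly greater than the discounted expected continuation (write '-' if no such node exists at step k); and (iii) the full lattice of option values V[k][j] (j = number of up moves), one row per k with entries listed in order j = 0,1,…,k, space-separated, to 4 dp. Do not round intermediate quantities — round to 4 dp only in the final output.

Δt=0.30500  u=1.19133  d=0.83940  q=0.52209  discount=0.97738
step 4 (expiry): payoffs max(K−S,0) = 45.3410 14.5171 0.0000 0.0000 0.0000
step 3: (k=3,j=0): S=87.5853, (K−S)⁺=31.2747, hold=28.5866 ⇒ V=31.2747 exercise | (k=3,j=1): S=124.3066, (K−S)⁺=0.0000, hold=6.7810 ⇒ V=6.7810 continue | (k=3,j=2): S=176.4238, (K−S)⁺=0.0000, hold=0.0000 ⇒ V=0.0000 continue | (k=3,j=3): S=250.3919, (K−S)⁺=0.0000, hold=0.0000 ⇒ V=0.0000 continue  boundary S*=87.5853
step 2: (k=2,j=0): S=104.3429, (K−S)⁺=14.5171, hold=18.0686 ⇒ V=18.0686 continue | (k=2,j=1): S=148.0900, (K−S)⁺=0.0000, hold=3.1674 ⇒ V=3.1674 continue | (k=2,j=2): S=210.1787, (K−S)⁺=0.0000, hold=0.0000 ⇒ V=0.0000 continue  boundary S*=-
step 1: (k=1,j=0): S=124.3066, (K−S)⁺=0.0000, hold=10.0561 ⇒ V=10.0561 continue | (k=1,j=1): S=176.4238, (K−S)⁺=0.0000, hold=1.4795 ⇒ V=1.4795 continue  boundary S*=-
step 0: (k=0,j=0): S=148.0900, (K−S)⁺=0.0000, hold=5.4522 ⇒ V=5.4522 continue  boundary S*=-

price = 5.4522
boundary = - - - 87.5853
tree:
5.4522
10.0561 1.4795
18.0686 3.1674 0.0000
31.2747 6.7810 0.0000 0.0000
45.3410 14.5171 0.0000 0.0000 0.0000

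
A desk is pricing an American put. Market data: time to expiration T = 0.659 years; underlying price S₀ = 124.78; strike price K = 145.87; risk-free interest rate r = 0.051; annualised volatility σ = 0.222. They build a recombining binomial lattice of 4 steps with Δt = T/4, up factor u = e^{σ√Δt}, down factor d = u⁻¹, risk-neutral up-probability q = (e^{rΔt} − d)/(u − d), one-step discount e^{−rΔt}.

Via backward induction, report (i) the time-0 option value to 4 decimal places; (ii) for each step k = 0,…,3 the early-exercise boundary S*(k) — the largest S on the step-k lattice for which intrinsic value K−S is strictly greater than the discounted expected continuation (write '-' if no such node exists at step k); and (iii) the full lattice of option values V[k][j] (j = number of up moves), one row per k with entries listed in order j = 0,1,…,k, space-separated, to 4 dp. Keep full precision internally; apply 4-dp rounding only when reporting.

Δt=0.16475  u=1.09429  d=0.91383  q=0.52424  discount=0.99163
step 4 (expiry): payoffs max(K−S,0) = 58.8517 41.6676 21.0900 0.0000 0.0000
step 3: (k=3,j=0): S=95.2235, (K−S)⁺=50.6465, hold=49.4260 ⇒ V=50.6465 exercise | (k=3,j=1): S=114.0280, (K−S)⁺=31.8420, hold=30.6215 ⇒ V=31.8420 exercise | (k=3,j=2): S=136.5459, (K−S)⁺=9.3241, hold=9.9497 ⇒ V=9.9497 continue | (k=3,j=3): S=163.5106, (K−S)⁺=0.0000, hold=0.0000 ⇒ V=0.0000 continue  boundary S*=114.0280
step 2: (k=2,j=0): S=104.2024, (K−S)⁺=41.6676, hold=40.4471 ⇒ V=41.6676 exercise | (k=2,j=1): S=124.7800, (K−S)⁺=21.0900, hold=20.1947 ⇒ V=21.0900 exercise | (k=2,j=2): S=149.4212, (K−S)⁺=0.0000, hold=4.6940 ⇒ V=4.6940 continue  boundary S*=124.7800
step 1: (k=1,j=0): S=114.0280, (K−S)⁺=31.8420, hold=30.6215 ⇒ V=31.8420 exercise | (k=1,j=1): S=136.5459, (K−S)⁺=9.3241, hold=12.3900 ⇒ V=12.3900 continue  boundary S*=114.0280
step 0: (k=0,j=0): S=124.7800, (K−S)⁺=21.0900, hold=21.4633 ⇒ V=21.4633 continue  boundary S*=-

price = 21.4633
boundary = - 114.0280 124.7800 114.0280
tree:
21.4633
31.8420 12.3900
41.6676 21.0900 4.6940
50.6465 31.8420 9.9497 0.0000
58.8517 41.6676 21.0900 0.0000 0.0000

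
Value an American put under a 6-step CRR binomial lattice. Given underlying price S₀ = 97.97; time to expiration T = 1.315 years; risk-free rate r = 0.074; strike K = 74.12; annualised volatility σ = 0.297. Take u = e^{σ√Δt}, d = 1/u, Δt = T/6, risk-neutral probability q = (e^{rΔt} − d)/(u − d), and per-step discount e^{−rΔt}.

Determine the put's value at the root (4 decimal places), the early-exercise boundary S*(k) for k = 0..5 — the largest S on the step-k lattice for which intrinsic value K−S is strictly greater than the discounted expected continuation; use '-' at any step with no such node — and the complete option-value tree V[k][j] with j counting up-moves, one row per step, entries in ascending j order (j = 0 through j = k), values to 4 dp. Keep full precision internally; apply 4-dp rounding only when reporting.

Δt=0.21917  u=1.14917  d=0.87019  q=0.52390  discount=0.98391
step 6 (expiry): payoffs max(K−S,0) = 31.5813 17.9436 0.0000 0.0000 0.0000 0.0000 0.0000
step 5: (k=5,j=0): S=48.8842, (K−S)⁺=25.2358, hold=24.0434 ⇒ V=25.2358 exercise | (k=5,j=1): S=64.5563, (K−S)⁺=9.5637, hold=8.4055 ⇒ V=9.5637 exercise | (k=5,j=2): S=85.2527, (K−S)⁺=0.0000, hold=0.0000 ⇒ V=0.0000 continue | (k=5,j=3): S=112.5843, (K−S)⁺=0.0000, hold=0.0000 ⇒ V=0.0000 continue | (k=5,j=4): S=148.6783, (K−S)⁺=0.0000, hold=0.0000 ⇒ V=0.0000 continue | (k=5,j=5): S=196.3439, (K−S)⁺=0.0000, hold=0.0000 ⇒ V=0.0000 continue  boundary S*=64.5563
step 4: (k=4,j=0): S=56.1764, (K−S)⁺=17.9436, hold=16.7512 ⇒ V=17.9436 exercise | (k=4,j=1): S=74.1862, (K−S)⁺=0.0000, hold=4.4800 ⇒ V=4.4800 continue | (k=4,j=2): S=97.9700, (K−S)⁺=0.0000, hold=0.0000 ⇒ V=0.0000 continue | (k=4,j=3): S=129.3787, (K−S)⁺=0.0000, hold=0.0000 ⇒ V=0.0000 continue | (k=4,j=4): S=170.8569, (K−S)⁺=0.0000, hold=0.0000 ⇒ V=0.0000 continue  boundary S*=56.1764
step 3: (k=3,j=0): S=64.5563, (K−S)⁺=9.5637, hold=10.7148 ⇒ V=10.7148 continue | (k=3,j=1): S=85.2527, (K−S)⁺=0.0000, hold=2.0986 ⇒ V=2.0986 continue | (k=3,j=2): S=112.5843, (K−S)⁺=0.0000, hold=0.0000 ⇒ V=0.0000 continue | (k=3,j=3): S=148.6783, (K−S)⁺=0.0000, hold=0.0000 ⇒ V=0.0000 continue  boundary S*=-
step 2: (k=2,j=0): S=74.1862, (K−S)⁺=0.0000, hold=6.1010 ⇒ V=6.1010 continue | (k=2,j=1): S=97.9700, (K−S)⁺=0.0000, hold=0.9831 ⇒ V=0.9831 continue | (k=2,j=2): S=129.3787, (K−S)⁺=0.0000, hold=0.0000 ⇒ V=0.0000 continue  boundary S*=-
step 1: (k=1,j=0): S=85.2527, (K−S)⁺=0.0000, hold=3.3647 ⇒ V=3.3647 continue | (k=1,j=1): S=112.5843, (K−S)⁺=0.0000, hold=0.4605 ⇒ V=0.4605 continue  boundary S*=-
step 0: (k=0,j=0): S=97.9700, (K−S)⁺=0.0000, hold=1.8135 ⇒ V=1.8135 continue  boundary S*=-

price = 1.8135
boundary = - - - - 56.1764 64.5563
tree:
1.8135
3.3647 0.4605
6.1010 0.9831 0.0000
10.7148 2.0986 0.0000 0.0000
17.9436 4.4800 0.0000 0.0000 0.0000
25.2358 9.5637 0.0000 0.0000 0.0000 0.0000
31.5813 17.9436 0.0000 0.0000 0.0000 0.0000 0.0000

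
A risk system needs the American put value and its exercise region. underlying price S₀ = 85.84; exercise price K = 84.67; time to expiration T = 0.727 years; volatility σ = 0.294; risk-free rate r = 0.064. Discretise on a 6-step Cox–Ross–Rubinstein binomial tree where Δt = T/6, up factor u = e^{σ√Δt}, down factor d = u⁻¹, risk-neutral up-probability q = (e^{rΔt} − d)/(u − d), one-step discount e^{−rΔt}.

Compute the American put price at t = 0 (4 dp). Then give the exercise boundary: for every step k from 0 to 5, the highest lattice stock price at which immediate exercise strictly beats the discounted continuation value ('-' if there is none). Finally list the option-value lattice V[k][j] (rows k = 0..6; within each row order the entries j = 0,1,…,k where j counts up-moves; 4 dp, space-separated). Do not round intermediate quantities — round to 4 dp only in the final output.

Δt=0.12117  u=1.10776  d=0.90272  q=0.51241  discount=0.99228
step 6 (expiry): payoffs max(K−S,0) = 38.2164 27.6654 14.7181 0.0000 0.0000 0.0000 0.0000
step 5: (k=5,j=0): S=51.4594, (K−S)⁺=33.2106, hold=32.5566 ⇒ V=33.2106 exercise | (k=5,j=1): S=63.1473, (K−S)⁺=21.5227, hold=20.8687 ⇒ V=21.5227 exercise | (k=5,j=2): S=77.4898, (K−S)⁺=7.1802, hold=7.1210 ⇒ V=7.1802 exercise | (k=5,j=3): S=95.0900, (K−S)⁺=0.0000, hold=0.0000 ⇒ V=0.0000 continue | (k=5,j=4): S=116.6876, (K−S)⁺=0.0000, hold=0.0000 ⇒ V=0.0000 continue | (k=5,j=5): S=143.1907, (K−S)⁺=0.0000, hold=0.0000 ⇒ V=0.0000 continue  boundary S*=77.4898
step 4: (k=4,j=0): S=57.0046, (K−S)⁺=27.6654, hold=27.0114 ⇒ V=27.6654 exercise | (k=4,j=1): S=69.9519, (K−S)⁺=14.7181, hold=14.0640 ⇒ V=14.7181 exercise | (k=4,j=2): S=85.8400, (K−S)⁺=0.0000, hold=3.4740 ⇒ V=3.4740 continue | (k=4,j=3): S=105.3367, (K−S)⁺=0.0000, hold=0.0000 ⇒ V=0.0000 continue | (k=4,j=4): S=129.2617, (K−S)⁺=0.0000, hold=0.0000 ⇒ V=0.0000 continue  boundary S*=69.9519
step 3: (k=3,j=0): S=63.1473, (K−S)⁺=21.5227, hold=20.8687 ⇒ V=21.5227 exercise | (k=3,j=1): S=77.4898, (K−S)⁺=7.1802, hold=8.8873 ⇒ V=8.8873 continue | (k=3,j=2): S=95.0900, (K−S)⁺=0.0000, hold=1.6808 ⇒ V=1.6808 continue | (k=3,j=3): S=116.6876, (K−S)⁺=0.0000, hold=0.0000 ⇒ V=0.0000 continue  boundary S*=63.1473
step 2: (k=2,j=0): S=69.9519, (K−S)⁺=14.7181, hold=14.9320 ⇒ V=14.9320 continue | (k=2,j=1): S=85.8400, (K−S)⁺=0.0000, hold=5.1545 ⇒ V=5.1545 continue | (k=2,j=2): S=105.3367, (K−S)⁺=0.0000, hold=0.8132 ⇒ V=0.8132 continue  boundary S*=-
step 1: (k=1,j=0): S=77.4898, (K−S)⁺=7.1802, hold=9.8453 ⇒ V=9.8453 continue | (k=1,j=1): S=95.0900, (K−S)⁺=0.0000, hold=2.9074 ⇒ V=2.9074 continue  boundary S*=-
step 0: (k=0,j=0): S=85.8400, (K−S)⁺=0.0000, hold=6.2417 ⇒ V=6.2417 continue  boundary S*=-

price = 6.2417
boundary = - - - 63.1473 69.9519 77.4898
tree:
6.2417
9.8453 2.9074
14.9320 5.1545 0.8132
21.5227 8.8873 1.6808 0.0000
27.6654 14.7181 3.4740 0.0000 0.0000
33.2106 21.5227 7.1802 0.0000 0.0000 0.0000
38.2164 27.6654 14.7181 0.0000 0.0000 0.0000 0.0000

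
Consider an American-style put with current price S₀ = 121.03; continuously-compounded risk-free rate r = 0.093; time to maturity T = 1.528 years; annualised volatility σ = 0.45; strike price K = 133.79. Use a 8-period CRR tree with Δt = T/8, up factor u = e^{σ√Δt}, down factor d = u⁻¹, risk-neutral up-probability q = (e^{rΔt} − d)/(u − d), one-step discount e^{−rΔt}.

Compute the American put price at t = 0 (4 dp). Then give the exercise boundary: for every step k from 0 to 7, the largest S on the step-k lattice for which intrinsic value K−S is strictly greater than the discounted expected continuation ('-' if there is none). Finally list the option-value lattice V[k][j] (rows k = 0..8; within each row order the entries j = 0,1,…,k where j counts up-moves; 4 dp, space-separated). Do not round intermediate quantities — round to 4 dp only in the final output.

Δt=0.19100  u=1.21734  d=0.82146  q=0.49626  discount=0.98239
step 8 (expiry): payoffs max(K−S,0) = 108.6939 96.5999 78.6776 52.1184 12.7600 0.0000 0.0000 0.0000 0.0000
step 7: (k=7,j=0): S=30.5504, (K−S)⁺=103.2396, hold=100.8841 ⇒ V=103.2396 exercise | (k=7,j=1): S=45.2729, (K−S)⁺=88.5171, hold=86.1616 ⇒ V=88.5171 exercise | (k=7,j=2): S=67.0904, (K−S)⁺=66.6996, hold=64.3441 ⇒ V=66.6996 exercise | (k=7,j=3): S=99.4219, (K−S)⁺=34.3681, hold=32.0126 ⇒ V=34.3681 exercise | (k=7,j=4): S=147.3343, (K−S)⁺=0.0000, hold=6.3145 ⇒ V=6.3145 continue | (k=7,j=5): S=218.3363, (K−S)⁺=0.0000, hold=0.0000 ⇒ V=0.0000 continue | (k=7,j=6): S=323.5547, (K−S)⁺=0.0000, hold=0.0000 ⇒ V=0.0000 continue | (k=7,j=7): S=479.4790, (K−S)⁺=0.0000, hold=0.0000 ⇒ V=0.0000 continue  boundary S*=99.4219
step 6: (k=6,j=0): S=37.1901, (K−S)⁺=96.5999, hold=94.2444 ⇒ V=96.5999 exercise | (k=6,j=1): S=55.1124, (K−S)⁺=78.6776, hold=76.3221 ⇒ V=78.6776 exercise | (k=6,j=2): S=81.6716, (K−S)⁺=52.1184, hold=49.7629 ⇒ V=52.1184 exercise | (k=6,j=3): S=121.0300, (K−S)⁺=12.7600, hold=20.0862 ⇒ V=20.0862 continue | (k=6,j=4): S=179.3556, (K−S)⁺=0.0000, hold=3.1249 ⇒ V=3.1249 continue | (k=6,j=5): S=265.7889, (K−S)⁺=0.0000, hold=0.0000 ⇒ V=0.0000 continue | (k=6,j=6): S=393.8752, (K−S)⁺=0.0000, hold=0.0000 ⇒ V=0.0000 continue  boundary S*=81.6716
step 5: (k=5,j=0): S=45.2729, (K−S)⁺=88.5171, hold=86.1616 ⇒ V=88.5171 exercise | (k=5,j=1): S=67.0904, (K−S)⁺=66.6996, hold=64.3441 ⇒ V=66.6996 exercise | (k=5,j=2): S=99.4219, (K−S)⁺=34.3681, hold=35.5843 ⇒ V=35.5843 continue | (k=5,j=3): S=147.3343, (K−S)⁺=0.0000, hold=11.4635 ⇒ V=11.4635 continue | (k=5,j=4): S=218.3363, (K−S)⁺=0.0000, hold=1.5464 ⇒ V=1.5464 continue | (k=5,j=5): S=323.5547, (K−S)⁺=0.0000, hold=0.0000 ⇒ V=0.0000 continue  boundary S*=67.0904
step 4: (k=4,j=0): S=55.1124, (K−S)⁺=78.6776, hold=76.3221 ⇒ V=78.6776 exercise | (k=4,j=1): S=81.6716, (K−S)⁺=52.1184, hold=50.3558 ⇒ V=52.1184 exercise | (k=4,j=2): S=121.0300, (K−S)⁺=12.7600, hold=23.1982 ⇒ V=23.1982 continue | (k=4,j=3): S=179.3556, (K−S)⁺=0.0000, hold=6.4268 ⇒ V=6.4268 continue | (k=4,j=4): S=265.7889, (K−S)⁺=0.0000, hold=0.7653 ⇒ V=0.7653 continue  boundary S*=81.6716
step 3: (k=3,j=0): S=67.0904, (K−S)⁺=66.6996, hold=64.3441 ⇒ V=66.6996 exercise | (k=3,j=1): S=99.4219, (K−S)⁺=34.3681, hold=37.1015 ⇒ V=37.1015 continue | (k=3,j=2): S=147.3343, (K−S)⁺=0.0000, hold=14.6133 ⇒ V=14.6133 continue | (k=3,j=3): S=218.3363, (K−S)⁺=0.0000, hold=3.5535 ⇒ V=3.5535 continue  boundary S*=67.0904
step 2: (k=2,j=0): S=81.6716, (K−S)⁺=52.1184, hold=51.0954 ⇒ V=52.1184 exercise | (k=2,j=1): S=121.0300, (K−S)⁺=12.7600, hold=25.4847 ⇒ V=25.4847 continue | (k=2,j=2): S=179.3556, (K−S)⁺=0.0000, hold=8.9641 ⇒ V=8.9641 continue  boundary S*=81.6716
step 1: (k=1,j=0): S=99.4219, (K−S)⁺=34.3681, hold=38.2162 ⇒ V=38.2162 continue | (k=1,j=1): S=147.3343, (K−S)⁺=0.0000, hold=16.9818 ⇒ V=16.9818 continue  boundary S*=-
step 0: (k=0,j=0): S=121.0300, (K−S)⁺=12.7600, hold=27.1910 ⇒ V=27.1910 continue  boundary S*=-

price = 27.1910
boundary = - - 81.6716 67.0904 81.6716 67.0904 81.6716 99.4219
tree:
27.1910
38.2162 16.9818
52.1184 25.4847 8.9641
66.6996 37.1015 14.6133 3.5535
78.6776 52.1184 23.1982 6.4268 0.7653
88.5171 66.6996 35.5843 11.4635 1.5464 0.0000
96.5999 78.6776 52.1184 20.0862 3.1249 0.0000 0.0000
103.2396 88.5171 66.6996 34.3681 6.3145 0.0000 0.0000 0.0000
108.6939 96.5999 78.6776 52.1184 12.7600 0.0000 0.0000 0.0000 0.0000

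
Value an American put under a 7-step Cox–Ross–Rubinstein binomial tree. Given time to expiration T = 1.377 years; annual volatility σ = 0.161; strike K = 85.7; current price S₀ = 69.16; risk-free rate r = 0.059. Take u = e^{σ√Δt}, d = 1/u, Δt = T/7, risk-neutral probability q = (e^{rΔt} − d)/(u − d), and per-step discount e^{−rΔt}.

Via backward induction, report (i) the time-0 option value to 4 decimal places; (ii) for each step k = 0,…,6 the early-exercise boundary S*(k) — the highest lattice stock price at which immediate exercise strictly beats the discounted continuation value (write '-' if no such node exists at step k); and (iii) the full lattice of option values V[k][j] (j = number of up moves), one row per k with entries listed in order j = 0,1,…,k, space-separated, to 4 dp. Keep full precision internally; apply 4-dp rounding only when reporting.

price = 16.5400
boundary = 69.1600 74.2791 69.1600 74.2791 69.1600 74.2791 79.7772
tree:
16.5400
21.3063 11.4209
25.7442 16.5400 6.7928
29.8762 21.3063 11.4209 3.3532
33.7234 25.7442 16.5400 6.3495 1.1046
37.3055 29.8762 21.3063 11.4209 2.5578 0.0033
40.6408 33.7234 25.7442 16.5400 5.9228 0.0077 0.0000
43.7462 37.3055 29.8762 21.3063 11.4209 0.0178 0.0000 0.0000

Δt=0.19671  u=1.07402  d=0.93108  q=0.56383  discount=0.98846
step 7 (expiry): payoffs max(K−S,0) = 43.7462 37.3055 29.8762 21.3063 11.4209 0.0178 0.0000 0.0000
step 6: (k=6,j=0): S=45.0592, (K−S)⁺=40.6408, hold=39.6519 ⇒ V=40.6408 exercise | (k=6,j=1): S=51.9766, (K−S)⁺=33.7234, hold=32.7346 ⇒ V=33.7234 exercise | (k=6,j=2): S=59.9558, (K−S)⁺=25.7442, hold=24.7553 ⇒ V=25.7442 exercise | (k=6,j=3): S=69.1600, (K−S)⁺=16.5400, hold=15.5511 ⇒ V=16.5400 exercise | (k=6,j=4): S=79.7772, (K−S)⁺=5.9228, hold=4.9339 ⇒ V=5.9228 exercise | (k=6,j=5): S=92.0243, (K−S)⁺=0.0000, hold=0.0077 ⇒ V=0.0077 continue | (k=6,j=6): S=106.1515, (K−S)⁺=0.0000, hold=0.0000 ⇒ V=0.0000 continue  boundary S*=79.7772
step 5: (k=5,j=0): S=48.3945, (K−S)⁺=37.3055, hold=36.3167 ⇒ V=37.3055 exercise | (k=5,j=1): S=55.8238, (K−S)⁺=29.8762, hold=28.8873 ⇒ V=29.8762 exercise | (k=5,j=2): S=64.3937, (K−S)⁺=21.3063, hold=20.3174 ⇒ V=21.3063 exercise | (k=5,j=3): S=74.2791, (K−S)⁺=11.4209, hold=10.4320 ⇒ V=11.4209 exercise | (k=5,j=4): S=85.6822, (K−S)⁺=0.0178, hold=2.5578 ⇒ V=2.5578 continue | (k=5,j=5): S=98.8358, (K−S)⁺=0.0000, hold=0.0033 ⇒ V=0.0033 continue  boundary S*=74.2791
step 4: (k=4,j=0): S=51.9766, (K−S)⁺=33.7234, hold=32.7346 ⇒ V=33.7234 exercise | (k=4,j=1): S=59.9558, (K−S)⁺=25.7442, hold=24.7553 ⇒ V=25.7442 exercise | (k=4,j=2): S=69.1600, (K−S)⁺=16.5400, hold=15.5511 ⇒ V=16.5400 exercise | (k=4,j=3): S=79.7772, (K−S)⁺=5.9228, hold=6.3495 ⇒ V=6.3495 continue | (k=4,j=4): S=92.0243, (K−S)⁺=0.0000, hold=1.1046 ⇒ V=1.1046 continue  boundary S*=69.1600
step 3: (k=3,j=0): S=55.8238, (K−S)⁺=29.8762, hold=28.8873 ⇒ V=29.8762 exercise | (k=3,j=1): S=64.3937, (K−S)⁺=21.3063, hold=20.3174 ⇒ V=21.3063 exercise | (k=3,j=2): S=74.2791, (K−S)⁺=11.4209, hold=10.6698 ⇒ V=11.4209 exercise | (k=3,j=3): S=85.6822, (K−S)⁺=0.0178, hold=3.3532 ⇒ V=3.3532 continue  boundary S*=74.2791
step 2: (k=2,j=0): S=59.9558, (K−S)⁺=25.7442, hold=24.7553 ⇒ V=25.7442 exercise | (k=2,j=1): S=69.1600, (K−S)⁺=16.5400, hold=15.5511 ⇒ V=16.5400 exercise | (k=2,j=2): S=79.7772, (K−S)⁺=5.9228, hold=6.7928 ⇒ V=6.7928 continue  boundary S*=69.1600
step 1: (k=1,j=0): S=64.3937, (K−S)⁺=21.3063, hold=20.3174 ⇒ V=21.3063 exercise | (k=1,j=1): S=74.2791, (K−S)⁺=11.4209, hold=10.9168 ⇒ V=11.4209 exercise  boundary S*=74.2791
step 0: (k=0,j=0): S=69.1600, (K−S)⁺=16.5400, hold=15.5511 ⇒ V=16.5400 exercise  boundary S*=69.1600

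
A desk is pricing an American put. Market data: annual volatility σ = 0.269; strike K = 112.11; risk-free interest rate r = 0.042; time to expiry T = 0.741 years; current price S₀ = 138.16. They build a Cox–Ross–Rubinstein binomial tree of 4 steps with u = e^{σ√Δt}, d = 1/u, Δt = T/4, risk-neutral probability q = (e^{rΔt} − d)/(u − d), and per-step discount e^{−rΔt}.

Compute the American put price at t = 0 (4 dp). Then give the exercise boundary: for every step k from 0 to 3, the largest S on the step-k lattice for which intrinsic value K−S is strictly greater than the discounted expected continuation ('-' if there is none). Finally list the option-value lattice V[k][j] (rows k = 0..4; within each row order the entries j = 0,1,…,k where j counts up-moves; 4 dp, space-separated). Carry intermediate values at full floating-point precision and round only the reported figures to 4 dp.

params: Δt=0.18525 u=1.12275 d=0.89067 q=0.50474 e^(-rΔt)=0.99225
t_4 payoffs: 25.1633 2.5082 0.0000 0.0000 0.0000
t_3: node(3,0) S=97.6192 payoff=14.4908 vs cont=13.6219 → 14.4908 [stop]  node(3,1) S=123.0552 payoff=0.0000 vs cont=1.2326 → 1.2326 [wait]  node(3,2) S=155.1189 payoff=0.0000 vs cont=0.0000 → 0.0000 [wait]  node(3,3) S=195.5372 payoff=0.0000 vs cont=0.0000 → 0.0000 [wait]  ⇒ S*(3)=97.6192
t_2: node(2,0) S=109.6018 payoff=2.5082 vs cont=7.7384 → 7.7384 [wait]  node(2,1) S=138.1600 payoff=0.0000 vs cont=0.6057 → 0.6057 [wait]  node(2,2) S=174.1595 payoff=0.0000 vs cont=0.0000 → 0.0000 [wait]  ⇒ S*(2)=-
t_1: node(1,0) S=123.0552 payoff=0.0000 vs cont=4.1061 → 4.1061 [wait]  node(1,1) S=155.1189 payoff=0.0000 vs cont=0.2977 → 0.2977 [wait]  ⇒ S*(1)=-
t_0: node(0,0) S=138.1600 payoff=0.0000 vs cont=2.1669 → 2.1669 [wait]  ⇒ S*(0)=-

price = 2.1669
boundary = - - - 97.6192
tree:
2.1669
4.1061 0.2977
7.7384 0.6057 0.0000
14.4908 1.2326 0.0000 0.0000
25.1633 2.5082 0.0000 0.0000 0.0000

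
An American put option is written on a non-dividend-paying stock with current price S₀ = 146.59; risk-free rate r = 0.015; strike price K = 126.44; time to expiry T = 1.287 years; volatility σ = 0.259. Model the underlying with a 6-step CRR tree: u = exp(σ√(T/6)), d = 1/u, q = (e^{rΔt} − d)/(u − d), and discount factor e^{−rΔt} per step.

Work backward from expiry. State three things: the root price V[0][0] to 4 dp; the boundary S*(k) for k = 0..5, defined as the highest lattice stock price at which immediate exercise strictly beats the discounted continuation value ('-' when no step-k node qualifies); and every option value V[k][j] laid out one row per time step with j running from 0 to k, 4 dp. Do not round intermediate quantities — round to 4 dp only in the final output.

Δt=0.21450, u=1.12744, d=0.88696, q=0.48345, disc=e^(-rΔt)=0.99679
k=6 terminal: V=max(K-S,0) → 55.0671 35.7157 11.1175 0.0000 0.0000 0.0000 0.0000
k=5: j=0 S=80.4690 intr=45.9710 cont=45.5649 V=45.9710[EX]; j=1 S=102.2866 intr=24.1534 cont=23.7472 V=24.1534[EX]; j=2 S=130.0197 intr=0.0000 cont=5.7243 V=5.7243[hold]; j=3 S=165.2721 intr=0.0000 cont=0.0000 V=0.0000[hold]; j=4 S=210.0825 intr=0.0000 cont=0.0000 V=0.0000[hold]; j=5 S=267.0425 intr=0.0000 cont=0.0000 V=0.0000[hold]  S*(5)=102.2866
k=4: j=0 S=90.7243 intr=35.7157 cont=35.3096 V=35.7157[EX]; j=1 S=115.3225 intr=11.1175 cont=15.1949 V=15.1949[hold]; j=2 S=146.5900 intr=0.0000 cont=2.9474 V=2.9474[hold]; j=3 S=186.3351 intr=0.0000 cont=0.0000 V=0.0000[hold]; j=4 S=236.8564 intr=0.0000 cont=0.0000 V=0.0000[hold]  S*(4)=90.7243
k=3: j=0 S=102.2866 intr=24.1534 cont=25.7121 V=25.7121[hold]; j=1 S=130.0197 intr=0.0000 cont=9.2441 V=9.2441[hold]; j=2 S=165.2721 intr=0.0000 cont=1.5176 V=1.5176[hold]; j=3 S=210.0825 intr=0.0000 cont=0.0000 V=0.0000[hold]  S*(3)=-
k=2: j=0 S=115.3225 intr=11.1175 cont=17.6937 V=17.6937[hold]; j=1 S=146.5900 intr=0.0000 cont=5.4910 V=5.4910[hold]; j=2 S=186.3351 intr=0.0000 cont=0.7814 V=0.7814[hold]  S*(2)=-
k=1: j=0 S=130.0197 intr=0.0000 cont=11.7564 V=11.7564[hold]; j=1 S=165.2721 intr=0.0000 cont=3.2038 V=3.2038[hold]  S*(1)=-
k=0: j=0 S=146.5900 intr=0.0000 cont=7.5972 V=7.5972[hold]  S*(0)=-

price = 7.5972
boundary = - - - - 90.7243 102.2866
tree:
7.5972
11.7564 3.2038
17.6937 5.4910 0.7814
25.7121 9.2441 1.5176 0.0000
35.7157 15.1949 2.9474 0.0000 0.0000
45.9710 24.1534 5.7243 0.0000 0.0000 0.0000
55.0671 35.7157 11.1175 0.0000 0.0000 0.0000 0.0000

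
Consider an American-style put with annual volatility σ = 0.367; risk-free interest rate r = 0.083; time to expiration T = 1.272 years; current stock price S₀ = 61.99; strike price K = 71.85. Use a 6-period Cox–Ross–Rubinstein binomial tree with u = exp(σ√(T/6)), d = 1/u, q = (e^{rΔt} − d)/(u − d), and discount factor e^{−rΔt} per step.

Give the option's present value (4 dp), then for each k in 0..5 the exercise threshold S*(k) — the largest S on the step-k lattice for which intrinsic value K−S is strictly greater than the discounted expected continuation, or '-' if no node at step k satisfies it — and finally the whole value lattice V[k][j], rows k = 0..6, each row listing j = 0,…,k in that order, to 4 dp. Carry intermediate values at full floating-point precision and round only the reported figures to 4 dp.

price = 13.5389
boundary = - - 44.2128 52.3522 44.2128 52.3522
tree:
13.5389
19.7166 8.0778
27.6372 12.7967 3.8275
34.5111 19.4978 6.8070 1.0995
40.3164 27.6372 11.7635 2.2843 0.0000
45.2190 34.5111 19.4978 4.7458 0.0000 0.0000
49.3594 40.3164 27.6372 9.8600 0.0000 0.0000 0.0000

Δt=0.21200  u=1.18410  d=0.84453  q=0.51013  discount=0.98256
step 6 (expiry): payoffs max(K−S,0) = 49.3594 40.3164 27.6372 9.8600 0.0000 0.0000 0.0000
step 5: (k=5,j=0): S=26.6310, (K−S)⁺=45.2190, hold=43.9658 ⇒ V=45.2190 exercise | (k=5,j=1): S=37.3389, (K−S)⁺=34.5111, hold=33.2579 ⇒ V=34.5111 exercise | (k=5,j=2): S=52.3522, (K−S)⁺=19.4978, hold=18.2446 ⇒ V=19.4978 exercise | (k=5,j=3): S=73.4021, (K−S)⁺=0.0000, hold=4.7458 ⇒ V=4.7458 continue | (k=5,j=4): S=102.9158, (K−S)⁺=0.0000, hold=0.0000 ⇒ V=0.0000 continue | (k=5,j=5): S=144.2965, (K−S)⁺=0.0000, hold=0.0000 ⇒ V=0.0000 continue  boundary S*=52.3522
step 4: (k=4,j=0): S=31.5336, (K−S)⁺=40.3164, hold=39.0631 ⇒ V=40.3164 exercise | (k=4,j=1): S=44.2128, (K−S)⁺=27.6372, hold=26.3840 ⇒ V=27.6372 exercise | (k=4,j=2): S=61.9900, (K−S)⁺=9.8600, hold=11.7635 ⇒ V=11.7635 continue | (k=4,j=3): S=86.9151, (K−S)⁺=0.0000, hold=2.2843 ⇒ V=2.2843 continue | (k=4,j=4): S=121.8622, (K−S)⁺=0.0000, hold=0.0000 ⇒ V=0.0000 continue  boundary S*=44.2128
step 3: (k=3,j=0): S=37.3389, (K−S)⁺=34.5111, hold=33.2579 ⇒ V=34.5111 exercise | (k=3,j=1): S=52.3522, (K−S)⁺=19.4978, hold=19.1987 ⇒ V=19.4978 exercise | (k=3,j=2): S=73.4021, (K−S)⁺=0.0000, hold=6.8070 ⇒ V=6.8070 continue | (k=3,j=3): S=102.9158, (K−S)⁺=0.0000, hold=1.0995 ⇒ V=1.0995 continue  boundary S*=52.3522
step 2: (k=2,j=0): S=44.2128, (K−S)⁺=27.6372, hold=26.3840 ⇒ V=27.6372 exercise | (k=2,j=1): S=61.9900, (K−S)⁺=9.8600, hold=12.7967 ⇒ V=12.7967 continue | (k=2,j=2): S=86.9151, (K−S)⁺=0.0000, hold=3.8275 ⇒ V=3.8275 continue  boundary S*=44.2128
step 1: (k=1,j=0): S=52.3522, (K−S)⁺=19.4978, hold=19.7166 ⇒ V=19.7166 continue | (k=1,j=1): S=73.4021, (K−S)⁺=0.0000, hold=8.0778 ⇒ V=8.0778 continue  boundary S*=-
step 0: (k=0,j=0): S=61.9900, (K−S)⁺=9.8600, hold=13.5389 ⇒ V=13.5389 continue  boundary S*=-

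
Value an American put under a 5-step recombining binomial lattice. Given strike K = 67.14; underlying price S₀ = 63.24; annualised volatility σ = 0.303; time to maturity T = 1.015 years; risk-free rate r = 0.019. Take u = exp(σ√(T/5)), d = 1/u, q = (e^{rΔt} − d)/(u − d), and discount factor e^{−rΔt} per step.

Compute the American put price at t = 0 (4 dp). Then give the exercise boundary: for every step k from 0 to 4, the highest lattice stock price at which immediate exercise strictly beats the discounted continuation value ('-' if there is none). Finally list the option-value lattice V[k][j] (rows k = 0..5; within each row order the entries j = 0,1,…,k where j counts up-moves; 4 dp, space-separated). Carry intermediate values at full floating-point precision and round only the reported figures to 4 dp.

price = 9.5671
boundary = - - - 41.9879 48.1298
tree:
9.5671
13.8287 5.0280
19.1541 8.1715 1.6634
25.1521 12.8114 3.2114 0.0000
30.5101 19.0102 6.2001 0.0000 0.0000
35.1845 25.1521 11.9700 0.0000 0.0000 0.0000

Δt=0.20300  u=1.14628  d=0.87239  q=0.48003  discount=0.99615
step 5 (expiry): payoffs max(K−S,0) = 35.1845 25.1521 11.9700 0.0000 0.0000 0.0000
step 4: (k=4,j=0): S=36.6299, (K−S)⁺=30.5101, hold=30.2517 ⇒ V=30.5101 exercise | (k=4,j=1): S=48.1298, (K−S)⁺=19.0102, hold=18.7518 ⇒ V=19.0102 exercise | (k=4,j=2): S=63.2400, (K−S)⁺=3.9000, hold=6.2001 ⇒ V=6.2001 continue | (k=4,j=3): S=83.0941, (K−S)⁺=0.0000, hold=0.0000 ⇒ V=0.0000 continue | (k=4,j=4): S=109.1813, (K−S)⁺=0.0000, hold=0.0000 ⇒ V=0.0000 continue  boundary S*=48.1298
step 3: (k=3,j=0): S=41.9879, (K−S)⁺=25.1521, hold=24.8936 ⇒ V=25.1521 exercise | (k=3,j=1): S=55.1700, (K−S)⁺=11.9700, hold=12.8114 ⇒ V=12.8114 continue | (k=3,j=2): S=72.4905, (K−S)⁺=0.0000, hold=3.2114 ⇒ V=3.2114 continue | (k=3,j=3): S=95.2487, (K−S)⁺=0.0000, hold=0.0000 ⇒ V=0.0000 continue  boundary S*=41.9879
step 2: (k=2,j=0): S=48.1298, (K−S)⁺=19.0102, hold=19.1541 ⇒ V=19.1541 continue | (k=2,j=1): S=63.2400, (K−S)⁺=3.9000, hold=8.1715 ⇒ V=8.1715 continue | (k=2,j=2): S=83.0941, (K−S)⁺=0.0000, hold=1.6634 ⇒ V=1.6634 continue  boundary S*=-
step 1: (k=1,j=0): S=55.1700, (K−S)⁺=11.9700, hold=13.8287 ⇒ V=13.8287 continue | (k=1,j=1): S=72.4905, (K−S)⁺=0.0000, hold=5.0280 ⇒ V=5.0280 continue  boundary S*=-
step 0: (k=0,j=0): S=63.2400, (K−S)⁺=3.9000, hold=9.5671 ⇒ V=9.5671 continue  boundary S*=-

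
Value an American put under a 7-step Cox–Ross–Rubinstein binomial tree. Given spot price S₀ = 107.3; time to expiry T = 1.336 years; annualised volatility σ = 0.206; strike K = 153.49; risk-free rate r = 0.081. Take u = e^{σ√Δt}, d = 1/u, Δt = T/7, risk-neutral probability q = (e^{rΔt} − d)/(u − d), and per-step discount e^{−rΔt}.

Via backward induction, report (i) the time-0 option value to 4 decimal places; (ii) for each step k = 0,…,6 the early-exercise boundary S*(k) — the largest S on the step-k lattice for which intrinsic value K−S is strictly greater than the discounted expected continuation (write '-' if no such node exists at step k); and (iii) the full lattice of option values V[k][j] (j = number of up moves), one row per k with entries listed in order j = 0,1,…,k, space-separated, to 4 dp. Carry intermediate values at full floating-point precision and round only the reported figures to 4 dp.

price = 46.1900
boundary = 107.3000 117.4044 128.4603 117.4044 128.4603 117.4044 128.4603
tree:
46.1900
55.4248 36.0856
63.8647 46.1900 25.0297
71.5783 55.4248 36.0856 14.7792
78.6280 63.8647 46.1900 25.0297 7.2619
85.0710 71.5783 55.4248 36.0856 13.8300 2.3841
90.9595 78.6280 63.8647 46.1900 25.0297 5.5527 0.0000
96.3412 85.0710 71.5783 55.4248 36.0856 12.9327 0.0000 0.0000

Δt=0.19086, u=1.09417, d=0.91394, q=0.56396, disc=e^(-rΔt)=0.98466
k=7 terminal: V=max(K-S,0) → 96.3412 85.0710 71.5783 55.4248 36.0856 12.9327 0.0000 0.0000
k=6: j=0 S=62.5305 intr=90.9595 cont=88.6049 V=90.9595[EX]; j=1 S=74.8620 intr=78.6280 cont=76.2734 V=78.6280[EX]; j=2 S=89.6253 intr=63.8647 cont=61.5101 V=63.8647[EX]; j=3 S=107.3000 intr=46.1900 cont=43.8354 V=46.1900[EX]; j=4 S=128.4603 intr=25.0297 cont=22.6751 V=25.0297[EX]; j=5 S=153.7936 intr=0.0000 cont=5.5527 V=5.5527[hold]; j=6 S=184.1227 intr=0.0000 cont=0.0000 V=0.0000[hold]  S*(6)=128.4603
k=5: j=0 S=68.4190 intr=85.0710 cont=82.7164 V=85.0710[EX]; j=1 S=81.9117 intr=71.5783 cont=69.2237 V=71.5783[EX]; j=2 S=98.0652 intr=55.4248 cont=53.0701 V=55.4248[EX]; j=3 S=117.4044 intr=36.0856 cont=33.7310 V=36.0856[EX]; j=4 S=140.5573 intr=12.9327 cont=13.8300 V=13.8300[hold]; j=5 S=168.2762 intr=0.0000 cont=2.3841 V=2.3841[hold]  S*(5)=117.4044
k=4: j=0 S=74.8620 intr=78.6280 cont=76.2734 V=78.6280[EX]; j=1 S=89.6253 intr=63.8647 cont=61.5101 V=63.8647[EX]; j=2 S=107.3000 intr=46.1900 cont=43.8354 V=46.1900[EX]; j=3 S=128.4603 intr=25.0297 cont=23.1734 V=25.0297[EX]; j=4 S=153.7936 intr=0.0000 cont=7.2619 V=7.2619[hold]  S*(4)=128.4603
k=3: j=0 S=81.9117 intr=71.5783 cont=69.2237 V=71.5783[EX]; j=1 S=98.0652 intr=55.4248 cont=53.0701 V=55.4248[EX]; j=2 S=117.4044 intr=36.0856 cont=33.7310 V=36.0856[EX]; j=3 S=140.5573 intr=12.9327 cont=14.7792 V=14.7792[hold]  S*(3)=117.4044
k=2: j=0 S=89.6253 intr=63.8647 cont=61.5101 V=63.8647[EX]; j=1 S=107.3000 intr=46.1900 cont=43.8354 V=46.1900[EX]; j=2 S=128.4603 intr=25.0297 cont=23.7005 V=25.0297[EX]  S*(2)=128.4603
k=1: j=0 S=98.0652 intr=55.4248 cont=53.0701 V=55.4248[EX]; j=1 S=117.4044 intr=36.0856 cont=33.7310 V=36.0856[EX]  S*(1)=117.4044
k=0: j=0 S=107.3000 intr=46.1900 cont=43.8354 V=46.1900[EX]  S*(0)=107.3000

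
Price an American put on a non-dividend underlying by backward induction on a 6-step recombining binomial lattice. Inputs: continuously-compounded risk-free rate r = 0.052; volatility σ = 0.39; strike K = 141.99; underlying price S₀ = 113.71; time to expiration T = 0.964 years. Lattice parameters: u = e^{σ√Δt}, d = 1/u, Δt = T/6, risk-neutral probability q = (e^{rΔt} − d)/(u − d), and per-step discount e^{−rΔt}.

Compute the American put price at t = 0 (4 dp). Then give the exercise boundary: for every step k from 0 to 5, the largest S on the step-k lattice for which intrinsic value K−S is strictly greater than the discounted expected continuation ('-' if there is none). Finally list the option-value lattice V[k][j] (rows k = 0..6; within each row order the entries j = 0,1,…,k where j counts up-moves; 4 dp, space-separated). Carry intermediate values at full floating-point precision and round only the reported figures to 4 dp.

price = 33.3987
boundary = - - 83.1796 97.2541 83.1796 97.2541
tree:
33.3987
45.2210 21.5558
58.8104 31.7253 11.2451
70.8480 44.7359 18.6054 3.7077
81.1436 58.8104 29.6752 7.2985 0.0000
89.9492 70.8480 44.7359 14.3667 0.0000 0.0000
97.4805 81.1436 58.8104 28.2800 0.0000 0.0000 0.0000

params: Δt=0.16067 u=1.16921 d=0.85528 q=0.48772 e^(-rΔt)=0.99168
t_6 payoffs: 97.4805 81.1436 58.8104 28.2800 0.0000 0.0000 0.0000
t_5: node(5,0) S=52.0408 payoff=89.9492 vs cont=88.7679 → 89.9492 [stop]  node(5,1) S=71.1420 payoff=70.8480 vs cont=69.6667 → 70.8480 [stop]  node(5,2) S=97.2541 payoff=44.7359 vs cont=43.5546 → 44.7359 [stop]  node(5,3) S=132.9504 payoff=9.0396 vs cont=14.3667 → 14.3667 [wait]  node(5,4) S=181.7488 payoff=0.0000 vs cont=0.0000 → 0.0000 [wait]  node(5,5) S=248.4582 payoff=0.0000 vs cont=0.0000 → 0.0000 [wait]  ⇒ S*(5)=97.2541
t_4: node(4,0) S=60.8464 payoff=81.1436 vs cont=79.9623 → 81.1436 [stop]  node(4,1) S=83.1796 payoff=58.8104 vs cont=57.6291 → 58.8104 [stop]  node(4,2) S=113.7100 payoff=28.2800 vs cont=29.6752 → 29.6752 [wait]  node(4,3) S=155.4464 payoff=0.0000 vs cont=7.2985 → 7.2985 [wait]  node(4,4) S=212.5017 payoff=0.0000 vs cont=0.0000 → 0.0000 [wait]  ⇒ S*(4)=83.1796
t_3: node(3,0) S=71.1420 payoff=70.8480 vs cont=69.6667 → 70.8480 [stop]  node(3,1) S=97.2541 payoff=44.7359 vs cont=44.2294 → 44.7359 [stop]  node(3,2) S=132.9504 payoff=9.0396 vs cont=18.6054 → 18.6054 [wait]  node(3,3) S=181.7488 payoff=0.0000 vs cont=3.7077 → 3.7077 [wait]  ⇒ S*(3)=97.2541
t_2: node(2,0) S=83.1796 payoff=58.8104 vs cont=57.6291 → 58.8104 [stop]  node(2,1) S=113.7100 payoff=28.2800 vs cont=31.7253 → 31.7253 [wait]  node(2,2) S=155.4464 payoff=0.0000 vs cont=11.2451 → 11.2451 [wait]  ⇒ S*(2)=83.1796
t_1: node(1,0) S=97.2541 payoff=44.7359 vs cont=45.2210 → 45.2210 [wait]  node(1,1) S=132.9504 payoff=9.0396 vs cont=21.5558 → 21.5558 [wait]  ⇒ S*(1)=-
t_0: node(0,0) S=113.7100 payoff=28.2800 vs cont=33.3987 → 33.3987 [wait]  ⇒ S*(0)=-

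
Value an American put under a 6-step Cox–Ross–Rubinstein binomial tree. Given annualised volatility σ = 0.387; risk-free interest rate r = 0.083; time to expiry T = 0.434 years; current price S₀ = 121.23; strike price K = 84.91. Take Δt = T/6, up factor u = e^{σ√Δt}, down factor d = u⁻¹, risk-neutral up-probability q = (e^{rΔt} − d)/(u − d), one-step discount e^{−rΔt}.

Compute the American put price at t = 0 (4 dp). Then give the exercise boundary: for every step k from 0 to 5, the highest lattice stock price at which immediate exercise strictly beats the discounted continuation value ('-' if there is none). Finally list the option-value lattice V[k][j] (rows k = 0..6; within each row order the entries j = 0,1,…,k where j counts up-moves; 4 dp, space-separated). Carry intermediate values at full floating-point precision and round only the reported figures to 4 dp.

price = 0.7446
boundary = - - - - - 72.0438
tree:
0.7446
1.3589 0.1462
2.4506 0.2959 0.0000
4.3534 0.5989 0.0000 0.0000
7.5838 1.2120 0.0000 0.0000 0.0000
12.8662 2.4527 0.0000 0.0000 0.0000 0.0000
19.9877 4.9635 0.0000 0.0000 0.0000 0.0000 0.0000

Δt=0.07233  u=1.10969  d=0.90115  q=0.50288  discount=0.99401
step 6 (expiry): payoffs max(K−S,0) = 19.9877 4.9635 0.0000 0.0000 0.0000 0.0000 0.0000
step 5: (k=5,j=0): S=72.0438, (K−S)⁺=12.8662, hold=12.3580 ⇒ V=12.8662 exercise | (k=5,j=1): S=88.7160, (K−S)⁺=0.0000, hold=2.4527 ⇒ V=2.4527 continue | (k=5,j=2): S=109.2465, (K−S)⁺=0.0000, hold=0.0000 ⇒ V=0.0000 continue | (k=5,j=3): S=134.5280, (K−S)⁺=0.0000, hold=0.0000 ⇒ V=0.0000 continue | (k=5,j=4): S=165.6602, (K−S)⁺=0.0000, hold=0.0000 ⇒ V=0.0000 continue | (k=5,j=5): S=203.9970, (K−S)⁺=0.0000, hold=0.0000 ⇒ V=0.0000 continue  boundary S*=72.0438
step 4: (k=4,j=0): S=79.9465, (K−S)⁺=4.9635, hold=7.5838 ⇒ V=7.5838 continue | (k=4,j=1): S=98.4475, (K−S)⁺=0.0000, hold=1.2120 ⇒ V=1.2120 continue | (k=4,j=2): S=121.2300, (K−S)⁺=0.0000, hold=0.0000 ⇒ V=0.0000 continue | (k=4,j=3): S=149.2848, (K−S)⁺=0.0000, hold=0.0000 ⇒ V=0.0000 continue | (k=4,j=4): S=183.8319, (K−S)⁺=0.0000, hold=0.0000 ⇒ V=0.0000 continue  boundary S*=-
step 3: (k=3,j=0): S=88.7160, (K−S)⁺=0.0000, hold=4.3534 ⇒ V=4.3534 continue | (k=3,j=1): S=109.2465, (K−S)⁺=0.0000, hold=0.5989 ⇒ V=0.5989 continue | (k=3,j=2): S=134.5280, (K−S)⁺=0.0000, hold=0.0000 ⇒ V=0.0000 continue | (k=3,j=3): S=165.6602, (K−S)⁺=0.0000, hold=0.0000 ⇒ V=0.0000 continue  boundary S*=-
step 2: (k=2,j=0): S=98.4475, (K−S)⁺=0.0000, hold=2.4506 ⇒ V=2.4506 continue | (k=2,j=1): S=121.2300, (K−S)⁺=0.0000, hold=0.2959 ⇒ V=0.2959 continue | (k=2,j=2): S=149.2848, (K−S)⁺=0.0000, hold=0.0000 ⇒ V=0.0000 continue  boundary S*=-
step 1: (k=1,j=0): S=109.2465, (K−S)⁺=0.0000, hold=1.3589 ⇒ V=1.3589 continue | (k=1,j=1): S=134.5280, (K−S)⁺=0.0000, hold=0.1462 ⇒ V=0.1462 continue  boundary S*=-
step 0: (k=0,j=0): S=121.2300, (K−S)⁺=0.0000, hold=0.7446 ⇒ V=0.7446 continue  boundary S*=-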